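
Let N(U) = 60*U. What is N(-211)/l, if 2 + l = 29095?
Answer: -12660/29093 ≈ -0.43516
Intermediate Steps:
l = 29093 (l = -2 + 29095 = 29093)
N(-211)/l = (60*(-211))/29093 = -12660*1/29093 = -12660/29093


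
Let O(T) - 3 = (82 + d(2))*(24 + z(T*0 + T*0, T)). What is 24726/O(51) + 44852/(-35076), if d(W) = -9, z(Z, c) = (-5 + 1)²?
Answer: 62965/8769 ≈ 7.1804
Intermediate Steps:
z(Z, c) = 16 (z(Z, c) = (-4)² = 16)
O(T) = 2923 (O(T) = 3 + (82 - 9)*(24 + 16) = 3 + 73*40 = 3 + 2920 = 2923)
24726/O(51) + 44852/(-35076) = 24726/2923 + 44852/(-35076) = 24726*(1/2923) + 44852*(-1/35076) = 24726/2923 - 11213/8769 = 62965/8769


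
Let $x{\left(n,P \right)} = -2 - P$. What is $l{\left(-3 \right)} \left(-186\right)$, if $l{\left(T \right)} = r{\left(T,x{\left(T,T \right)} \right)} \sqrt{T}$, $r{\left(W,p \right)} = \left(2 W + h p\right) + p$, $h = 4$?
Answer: $186 i \sqrt{3} \approx 322.16 i$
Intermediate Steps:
$r{\left(W,p \right)} = 2 W + 5 p$ ($r{\left(W,p \right)} = \left(2 W + 4 p\right) + p = 2 W + 5 p$)
$l{\left(T \right)} = \sqrt{T} \left(-10 - 3 T\right)$ ($l{\left(T \right)} = \left(2 T + 5 \left(-2 - T\right)\right) \sqrt{T} = \left(2 T - \left(10 + 5 T\right)\right) \sqrt{T} = \left(-10 - 3 T\right) \sqrt{T} = \sqrt{T} \left(-10 - 3 T\right)$)
$l{\left(-3 \right)} \left(-186\right) = \sqrt{-3} \left(-10 - -9\right) \left(-186\right) = i \sqrt{3} \left(-10 + 9\right) \left(-186\right) = i \sqrt{3} \left(-1\right) \left(-186\right) = - i \sqrt{3} \left(-186\right) = 186 i \sqrt{3}$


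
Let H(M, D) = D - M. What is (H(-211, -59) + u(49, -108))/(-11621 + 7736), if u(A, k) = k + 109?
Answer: -51/1295 ≈ -0.039382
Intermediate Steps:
u(A, k) = 109 + k
(H(-211, -59) + u(49, -108))/(-11621 + 7736) = ((-59 - 1*(-211)) + (109 - 108))/(-11621 + 7736) = ((-59 + 211) + 1)/(-3885) = (152 + 1)*(-1/3885) = 153*(-1/3885) = -51/1295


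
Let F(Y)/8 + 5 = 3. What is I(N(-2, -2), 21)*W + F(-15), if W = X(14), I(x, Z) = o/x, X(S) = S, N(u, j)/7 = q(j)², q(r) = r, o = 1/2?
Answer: -63/4 ≈ -15.750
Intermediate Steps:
o = ½ ≈ 0.50000
N(u, j) = 7*j²
F(Y) = -16 (F(Y) = -40 + 8*3 = -40 + 24 = -16)
I(x, Z) = 1/(2*x)
W = 14
I(N(-2, -2), 21)*W + F(-15) = (1/(2*((7*(-2)²))))*14 - 16 = (1/(2*((7*4))))*14 - 16 = ((½)/28)*14 - 16 = ((½)*(1/28))*14 - 16 = (1/56)*14 - 16 = ¼ - 16 = -63/4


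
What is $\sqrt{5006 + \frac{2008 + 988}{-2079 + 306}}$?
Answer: $\frac{\sqrt{1747910474}}{591} \approx 70.741$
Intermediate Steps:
$\sqrt{5006 + \frac{2008 + 988}{-2079 + 306}} = \sqrt{5006 + \frac{2996}{-1773}} = \sqrt{5006 + 2996 \left(- \frac{1}{1773}\right)} = \sqrt{5006 - \frac{2996}{1773}} = \sqrt{\frac{8872642}{1773}} = \frac{\sqrt{1747910474}}{591}$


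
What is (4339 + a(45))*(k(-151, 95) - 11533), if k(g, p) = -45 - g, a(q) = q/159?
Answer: -2628004314/53 ≈ -4.9585e+7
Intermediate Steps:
a(q) = q/159 (a(q) = q*(1/159) = q/159)
(4339 + a(45))*(k(-151, 95) - 11533) = (4339 + (1/159)*45)*((-45 - 1*(-151)) - 11533) = (4339 + 15/53)*((-45 + 151) - 11533) = 229982*(106 - 11533)/53 = (229982/53)*(-11427) = -2628004314/53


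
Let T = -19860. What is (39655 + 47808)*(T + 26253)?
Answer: 559150959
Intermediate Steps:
(39655 + 47808)*(T + 26253) = (39655 + 47808)*(-19860 + 26253) = 87463*6393 = 559150959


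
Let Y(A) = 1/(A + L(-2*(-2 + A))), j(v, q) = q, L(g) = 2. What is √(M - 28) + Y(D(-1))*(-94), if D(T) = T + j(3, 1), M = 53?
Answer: -42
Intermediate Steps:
D(T) = 1 + T (D(T) = T + 1 = 1 + T)
Y(A) = 1/(2 + A) (Y(A) = 1/(A + 2) = 1/(2 + A))
√(M - 28) + Y(D(-1))*(-94) = √(53 - 28) - 94/(2 + (1 - 1)) = √25 - 94/(2 + 0) = 5 - 94/2 = 5 + (½)*(-94) = 5 - 47 = -42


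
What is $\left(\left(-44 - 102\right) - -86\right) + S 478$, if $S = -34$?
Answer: $-16312$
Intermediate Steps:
$\left(\left(-44 - 102\right) - -86\right) + S 478 = \left(\left(-44 - 102\right) - -86\right) - 16252 = \left(-146 + 86\right) - 16252 = -60 - 16252 = -16312$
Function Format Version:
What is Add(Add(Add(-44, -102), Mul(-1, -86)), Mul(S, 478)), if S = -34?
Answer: -16312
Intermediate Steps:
Add(Add(Add(-44, -102), Mul(-1, -86)), Mul(S, 478)) = Add(Add(Add(-44, -102), Mul(-1, -86)), Mul(-34, 478)) = Add(Add(-146, 86), -16252) = Add(-60, -16252) = -16312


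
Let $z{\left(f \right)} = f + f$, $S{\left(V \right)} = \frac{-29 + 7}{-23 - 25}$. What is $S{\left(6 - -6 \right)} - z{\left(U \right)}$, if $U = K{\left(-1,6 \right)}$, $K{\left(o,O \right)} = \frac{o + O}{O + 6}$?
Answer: $- \frac{3}{8} \approx -0.375$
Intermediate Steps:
$K{\left(o,O \right)} = \frac{O + o}{6 + O}$
$S{\left(V \right)} = \frac{11}{24}$ ($S{\left(V \right)} = - \frac{22}{-48} = \left(-22\right) \left(- \frac{1}{48}\right) = \frac{11}{24}$)
$U = \frac{5}{12}$ ($U = \frac{6 - 1}{6 + 6} = \frac{1}{12} \cdot 5 = \frac{5}{12} \approx 0.41667$)
$z{\left(f \right)} = 2 f$
$S{\left(6 - -6 \right)} - z{\left(U \right)} = \frac{11}{24} - 2 \cdot \frac{5}{12} = \frac{11}{24} - \frac{5}{6} = - \frac{3}{8}$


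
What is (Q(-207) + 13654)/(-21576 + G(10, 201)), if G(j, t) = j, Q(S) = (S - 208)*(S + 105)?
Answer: -27992/10783 ≈ -2.5959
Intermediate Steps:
Q(S) = (-208 + S)*(105 + S)
(Q(-207) + 13654)/(-21576 + G(10, 201)) = ((-21840 + (-207)**2 - 103*(-207)) + 13654)/(-21576 + 10) = ((-21840 + 42849 + 21321) + 13654)/(-21566) = (42330 + 13654)*(-1/21566) = 55984*(-1/21566) = -27992/10783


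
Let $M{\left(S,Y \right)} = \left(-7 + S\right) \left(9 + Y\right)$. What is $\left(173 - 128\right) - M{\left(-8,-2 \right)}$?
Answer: $150$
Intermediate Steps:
$\left(173 - 128\right) - M{\left(-8,-2 \right)} = \left(173 - 128\right) - \left(-63 - -14 + 9 \left(-8\right) - -16\right) = \left(173 - 128\right) - \left(-63 + 14 - 72 + 16\right) = 45 - -105 = 45 + 105 = 150$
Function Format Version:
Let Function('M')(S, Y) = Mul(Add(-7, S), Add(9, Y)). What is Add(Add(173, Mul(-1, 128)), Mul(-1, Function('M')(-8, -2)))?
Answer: 150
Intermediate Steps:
Add(Add(173, Mul(-1, 128)), Mul(-1, Function('M')(-8, -2))) = Add(Add(173, Mul(-1, 128)), Mul(-1, Add(-63, Mul(-7, -2), Mul(9, -8), Mul(-8, -2)))) = Add(Add(173, -128), Mul(-1, Add(-63, 14, -72, 16))) = Add(45, Mul(-1, -105)) = Add(45, 105) = 150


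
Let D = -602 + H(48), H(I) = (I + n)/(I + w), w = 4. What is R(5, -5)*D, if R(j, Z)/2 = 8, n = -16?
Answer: -125088/13 ≈ -9622.2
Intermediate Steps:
R(j, Z) = 16 (R(j, Z) = 2*8 = 16)
H(I) = (-16 + I)/(4 + I) (H(I) = (I - 16)/(I + 4) = (-16 + I)/(4 + I))
D = -7818/13 (D = -602 + (-16 + 48)/(4 + 48) = -602 + 32/52 = -602 + (1/52)*32 = -602 + 8/13 = -7818/13 ≈ -601.38)
R(5, -5)*D = 16*(-7818/13) = -125088/13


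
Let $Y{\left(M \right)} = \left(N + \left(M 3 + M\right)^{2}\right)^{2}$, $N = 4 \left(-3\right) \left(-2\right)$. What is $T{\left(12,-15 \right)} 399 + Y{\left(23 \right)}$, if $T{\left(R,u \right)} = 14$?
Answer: $72051730$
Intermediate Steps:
$N = 24$ ($N = \left(-12\right) \left(-2\right) = 24$)
$Y{\left(M \right)} = \left(24 + 16 M^{2}\right)^{2}$ ($Y{\left(M \right)} = \left(24 + \left(M 3 + M\right)^{2}\right)^{2} = \left(24 + \left(3 M + M\right)^{2}\right)^{2} = \left(24 + \left(4 M\right)^{2}\right)^{2} = \left(24 + 16 M^{2}\right)^{2}$)
$T{\left(12,-15 \right)} 399 + Y{\left(23 \right)} = 14 \cdot 399 + 64 \left(3 + 2 \cdot 23^{2}\right)^{2} = 5586 + 64 \left(3 + 2 \cdot 529\right)^{2} = 5586 + 64 \left(3 + 1058\right)^{2} = 5586 + 64 \cdot 1061^{2} = 5586 + 64 \cdot 1125721 = 5586 + 72046144 = 72051730$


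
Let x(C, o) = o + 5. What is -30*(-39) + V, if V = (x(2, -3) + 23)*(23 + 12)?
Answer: 2045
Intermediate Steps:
x(C, o) = 5 + o
V = 875 (V = ((5 - 3) + 23)*(23 + 12) = (2 + 23)*35 = 25*35 = 875)
-30*(-39) + V = -30*(-39) + 875 = 1170 + 875 = 2045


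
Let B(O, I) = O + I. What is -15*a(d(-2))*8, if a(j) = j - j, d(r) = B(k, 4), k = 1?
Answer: 0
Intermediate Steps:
B(O, I) = I + O
d(r) = 5 (d(r) = 4 + 1 = 5)
a(j) = 0
-15*a(d(-2))*8 = -15*0*8 = 0*8 = 0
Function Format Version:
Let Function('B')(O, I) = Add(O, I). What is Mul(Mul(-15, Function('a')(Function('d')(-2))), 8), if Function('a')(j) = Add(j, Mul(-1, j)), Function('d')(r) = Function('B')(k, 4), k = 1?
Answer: 0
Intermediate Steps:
Function('B')(O, I) = Add(I, O)
Function('d')(r) = 5 (Function('d')(r) = Add(4, 1) = 5)
Function('a')(j) = 0
Mul(Mul(-15, Function('a')(Function('d')(-2))), 8) = Mul(Mul(-15, 0), 8) = Mul(0, 8) = 0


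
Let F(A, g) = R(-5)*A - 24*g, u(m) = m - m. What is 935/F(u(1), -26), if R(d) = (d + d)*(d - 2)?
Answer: 935/624 ≈ 1.4984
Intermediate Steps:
R(d) = 2*d*(-2 + d) (R(d) = (2*d)*(-2 + d) = 2*d*(-2 + d))
u(m) = 0
F(A, g) = -24*g + 70*A (F(A, g) = (2*(-5)*(-2 - 5))*A - 24*g = (2*(-5)*(-7))*A - 24*g = 70*A - 24*g = -24*g + 70*A)
935/F(u(1), -26) = 935/(-24*(-26) + 70*0) = 935/(624 + 0) = 935/624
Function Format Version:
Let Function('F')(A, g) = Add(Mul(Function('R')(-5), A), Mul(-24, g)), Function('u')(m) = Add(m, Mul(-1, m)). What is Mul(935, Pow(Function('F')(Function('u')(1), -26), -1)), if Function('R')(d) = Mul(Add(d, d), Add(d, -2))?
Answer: Rational(935, 624) ≈ 1.4984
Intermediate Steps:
Function('R')(d) = Mul(2, d, Add(-2, d)) (Function('R')(d) = Mul(Mul(2, d), Add(-2, d)) = Mul(2, d, Add(-2, d)))
Function('u')(m) = 0
Function('F')(A, g) = Add(Mul(-24, g), Mul(70, A)) (Function('F')(A, g) = Add(Mul(Mul(2, -5, Add(-2, -5)), A), Mul(-24, g)) = Add(Mul(Mul(2, -5, -7), A), Mul(-24, g)) = Add(Mul(70, A), Mul(-24, g)) = Add(Mul(-24, g), Mul(70, A)))
Mul(935, Pow(Function('F')(Function('u')(1), -26), -1)) = Mul(935, Pow(Add(Mul(-24, -26), Mul(70, 0)), -1)) = Mul(935, Pow(Add(624, 0), -1)) = Mul(935, Pow(624, -1)) = Mul(935, Rational(1, 624)) = Rational(935, 624)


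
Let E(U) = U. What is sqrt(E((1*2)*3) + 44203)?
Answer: sqrt(44209) ≈ 210.26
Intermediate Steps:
sqrt(E((1*2)*3) + 44203) = sqrt((1*2)*3 + 44203) = sqrt(2*3 + 44203) = sqrt(6 + 44203) = sqrt(44209)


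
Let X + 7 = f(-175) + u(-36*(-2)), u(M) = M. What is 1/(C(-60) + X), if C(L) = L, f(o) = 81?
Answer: 1/86 ≈ 0.011628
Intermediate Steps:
X = 146 (X = -7 + (81 - 36*(-2)) = -7 + (81 + 72) = -7 + 153 = 146)
1/(C(-60) + X) = 1/(-60 + 146) = 1/86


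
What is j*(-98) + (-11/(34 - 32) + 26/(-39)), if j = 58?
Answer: -34141/6 ≈ -5690.2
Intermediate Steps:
j*(-98) + (-11/(34 - 32) + 26/(-39)) = 58*(-98) + (-11/(34 - 32) + 26/(-39)) = -5684 + (-11/2 + 26*(-1/39)) = -5684 + (-11*1/2 - 2/3) = -5684 + (-11/2 - 2/3) = -5684 - 37/6 = -34141/6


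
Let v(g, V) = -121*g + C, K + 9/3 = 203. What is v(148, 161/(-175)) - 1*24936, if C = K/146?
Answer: -3127512/73 ≈ -42843.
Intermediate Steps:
K = 200 (K = -3 + 203 = 200)
C = 100/73 (C = 200/146 = 200*(1/146) = 100/73 ≈ 1.3699)
v(g, V) = 100/73 - 121*g (v(g, V) = -121*g + 100/73 = 100/73 - 121*g)
v(148, 161/(-175)) - 1*24936 = (100/73 - 121*148) - 1*24936 = (100/73 - 17908) - 24936 = -1307184/73 - 24936 = -3127512/73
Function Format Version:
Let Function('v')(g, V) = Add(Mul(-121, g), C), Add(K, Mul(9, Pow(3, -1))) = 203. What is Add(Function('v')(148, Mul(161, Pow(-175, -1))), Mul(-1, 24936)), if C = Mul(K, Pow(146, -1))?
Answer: Rational(-3127512, 73) ≈ -42843.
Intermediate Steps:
K = 200 (K = Add(-3, 203) = 200)
C = Rational(100, 73) (C = Mul(200, Pow(146, -1)) = Mul(200, Rational(1, 146)) = Rational(100, 73) ≈ 1.3699)
Function('v')(g, V) = Add(Rational(100, 73), Mul(-121, g)) (Function('v')(g, V) = Add(Mul(-121, g), Rational(100, 73)) = Add(Rational(100, 73), Mul(-121, g)))
Add(Function('v')(148, Mul(161, Pow(-175, -1))), Mul(-1, 24936)) = Add(Add(Rational(100, 73), Mul(-121, 148)), Mul(-1, 24936)) = Add(Add(Rational(100, 73), -17908), -24936) = Add(Rational(-1307184, 73), -24936) = Rational(-3127512, 73)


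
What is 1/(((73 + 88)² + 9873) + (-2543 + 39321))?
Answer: 1/72572 ≈ 1.3779e-5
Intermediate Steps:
1/(((73 + 88)² + 9873) + (-2543 + 39321)) = 1/((161² + 9873) + 36778) = 1/((25921 + 9873) + 36778) = 1/(35794 + 36778) = 1/72572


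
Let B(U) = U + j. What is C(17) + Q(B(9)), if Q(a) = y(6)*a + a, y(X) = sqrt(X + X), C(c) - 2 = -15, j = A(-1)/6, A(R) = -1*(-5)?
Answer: -19/6 + 59*sqrt(3)/3 ≈ 30.897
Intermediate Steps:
A(R) = 5
j = 5/6 ≈ 0.83333
B(U) = 5/6 + U (B(U) = U + 5/6 = 5/6 + U)
C(c) = -13 (C(c) = 2 - 15 = -13)
y(X) = sqrt(2)*sqrt(X) (y(X) = sqrt(2*X) = sqrt(2)*sqrt(X))
Q(a) = a + 2*a*sqrt(3) (Q(a) = (sqrt(2)*sqrt(6))*a + a = (2*sqrt(3))*a + a = 2*a*sqrt(3) + a = a + 2*a*sqrt(3))
C(17) + Q(B(9)) = -13 + (5/6 + 9)*(1 + 2*sqrt(3)) = -13 + 59*(1 + 2*sqrt(3))/6 = -13 + (59/6 + 59*sqrt(3)/3) = -19/6 + 59*sqrt(3)/3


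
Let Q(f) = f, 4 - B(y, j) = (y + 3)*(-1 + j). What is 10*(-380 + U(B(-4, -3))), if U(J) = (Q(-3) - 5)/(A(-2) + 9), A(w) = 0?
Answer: -34280/9 ≈ -3808.9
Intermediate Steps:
B(y, j) = 4 - (-1 + j)*(3 + y) (B(y, j) = 4 - (y + 3)*(-1 + j) = 4 - (3 + y)*(-1 + j) = 4 - (-1 + j)*(3 + y))
U(J) = -8/9 (U(J) = (-3 - 5)/(0 + 9) = -8/9)
10*(-380 + U(B(-4, -3))) = 10*(-380 - 8/9) = 10*(-3428/9) = -34280/9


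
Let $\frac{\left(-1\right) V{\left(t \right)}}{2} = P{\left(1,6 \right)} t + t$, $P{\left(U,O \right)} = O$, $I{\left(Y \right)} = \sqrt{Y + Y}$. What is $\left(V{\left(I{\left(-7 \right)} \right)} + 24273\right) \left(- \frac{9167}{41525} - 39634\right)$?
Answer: $- \frac{39948770815641}{41525} + \frac{23041354238 i \sqrt{14}}{41525} \approx -9.6204 \cdot 10^{8} + 2.0762 \cdot 10^{6} i$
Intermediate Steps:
$I{\left(Y \right)} = \sqrt{2} \sqrt{Y}$ ($I{\left(Y \right)} = \sqrt{2 Y} = \sqrt{2} \sqrt{Y}$)
$V{\left(t \right)} = - 14 t$ ($V{\left(t \right)} = - 2 \left(6 t + t\right) = - 2 \cdot 7 t = - 14 t$)
$\left(V{\left(I{\left(-7 \right)} \right)} + 24273\right) \left(- \frac{9167}{41525} - 39634\right) = \left(- 14 \sqrt{2} \sqrt{-7} + 24273\right) \left(- \frac{9167}{41525} - 39634\right) = \left(- 14 \sqrt{2} i \sqrt{7} + 24273\right) \left(\left(-9167\right) \frac{1}{41525} - 39634\right) = \left(- 14 i \sqrt{14} + 24273\right) \left(- \frac{9167}{41525} - 39634\right) = \left(- 14 i \sqrt{14} + 24273\right) \left(- \frac{1645811017}{41525}\right) = \left(24273 - 14 i \sqrt{14}\right) \left(- \frac{1645811017}{41525}\right) = - \frac{39948770815641}{41525} + \frac{23041354238 i \sqrt{14}}{41525}$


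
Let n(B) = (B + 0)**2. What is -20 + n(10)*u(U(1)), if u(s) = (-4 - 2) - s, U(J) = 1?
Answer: -720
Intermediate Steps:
u(s) = -6 - s
n(B) = B**2
-20 + n(10)*u(U(1)) = -20 + 10**2*(-6 - 1*1) = -20 + 100*(-6 - 1) = -20 + 100*(-7) = -20 - 700 = -720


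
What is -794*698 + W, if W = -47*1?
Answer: -554259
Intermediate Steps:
W = -47
-794*698 + W = -794*698 - 47 = -554212 - 47 = -554259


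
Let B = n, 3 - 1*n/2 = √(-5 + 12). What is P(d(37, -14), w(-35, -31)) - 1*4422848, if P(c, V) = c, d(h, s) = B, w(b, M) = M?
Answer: -4422842 - 2*√7 ≈ -4.4228e+6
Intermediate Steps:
n = 6 - 2*√7 (n = 6 - 2*√(-5 + 12) = 6 - 2*√7 ≈ 0.70850)
B = 6 - 2*√7 ≈ 0.70850
d(h, s) = 6 - 2*√7
P(d(37, -14), w(-35, -31)) - 1*4422848 = (6 - 2*√7) - 1*4422848 = (6 - 2*√7) - 4422848 = -4422842 - 2*√7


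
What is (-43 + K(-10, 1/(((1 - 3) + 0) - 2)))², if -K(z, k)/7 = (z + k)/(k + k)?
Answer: 139129/4 ≈ 34782.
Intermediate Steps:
K(z, k) = -7*(k + z)/(2*k) (K(z, k) = -7*(z + k)/(k + k) = -7*(k + z)/(2*k))
(-43 + K(-10, 1/(((1 - 3) + 0) - 2)))² = (-43 + 7*(-1/(((1 - 3) + 0) - 2) - 1*(-10))/(2*(1/(((1 - 3) + 0) - 2))))² = (-43 + 7*(-1/((-2 + 0) - 2) + 10)/(2*(1/((-2 + 0) - 2))))² = (-43 + 7*(-1/(-2 - 2) + 10)/(2*(1/(-2 - 2))))² = (-43 + 7*(-1/(-4) + 10)/(2*(1/(-4))))² = (-43 + 7*(-1*(-¼) + 10)/(2*(-¼)))² = (-43 + (7/2)*(-4)*(¼ + 10))² = (-43 + (7/2)*(-4)*(41/4))² = (-43 - 287/2)² = (-373/2)² = 139129/4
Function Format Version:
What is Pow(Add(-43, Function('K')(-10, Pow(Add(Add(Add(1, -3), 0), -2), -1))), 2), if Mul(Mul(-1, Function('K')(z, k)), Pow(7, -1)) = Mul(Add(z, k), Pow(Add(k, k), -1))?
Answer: Rational(139129, 4) ≈ 34782.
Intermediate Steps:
Function('K')(z, k) = Mul(Rational(-7, 2), Pow(k, -1), Add(k, z)) (Function('K')(z, k) = Mul(-7, Mul(Add(z, k), Pow(Add(k, k), -1))) = Mul(-7, Mul(Add(k, z), Pow(Mul(2, k), -1))) = Mul(-7, Mul(Add(k, z), Mul(Rational(1, 2), Pow(k, -1)))) = Mul(-7, Mul(Rational(1, 2), Pow(k, -1), Add(k, z))) = Mul(Rational(-7, 2), Pow(k, -1), Add(k, z)))
Pow(Add(-43, Function('K')(-10, Pow(Add(Add(Add(1, -3), 0), -2), -1))), 2) = Pow(Add(-43, Mul(Rational(7, 2), Pow(Pow(Add(Add(Add(1, -3), 0), -2), -1), -1), Add(Mul(-1, Pow(Add(Add(Add(1, -3), 0), -2), -1)), Mul(-1, -10)))), 2) = Pow(Add(-43, Mul(Rational(7, 2), Pow(Pow(Add(Add(-2, 0), -2), -1), -1), Add(Mul(-1, Pow(Add(Add(-2, 0), -2), -1)), 10))), 2) = Pow(Add(-43, Mul(Rational(7, 2), Pow(Pow(Add(-2, -2), -1), -1), Add(Mul(-1, Pow(Add(-2, -2), -1)), 10))), 2) = Pow(Add(-43, Mul(Rational(7, 2), Pow(Pow(-4, -1), -1), Add(Mul(-1, Pow(-4, -1)), 10))), 2) = Pow(Add(-43, Mul(Rational(7, 2), Pow(Rational(-1, 4), -1), Add(Mul(-1, Rational(-1, 4)), 10))), 2) = Pow(Add(-43, Mul(Rational(7, 2), -4, Add(Rational(1, 4), 10))), 2) = Pow(Add(-43, Mul(Rational(7, 2), -4, Rational(41, 4))), 2) = Pow(Add(-43, Rational(-287, 2)), 2) = Pow(Rational(-373, 2), 2) = Rational(139129, 4)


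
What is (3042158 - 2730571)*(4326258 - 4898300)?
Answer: -178240850654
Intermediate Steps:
(3042158 - 2730571)*(4326258 - 4898300) = 311587*(-572042) = -178240850654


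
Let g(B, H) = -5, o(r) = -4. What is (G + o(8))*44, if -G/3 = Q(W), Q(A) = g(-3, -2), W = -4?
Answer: 484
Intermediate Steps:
Q(A) = -5
G = 15 (G = -3*(-5) = 15)
(G + o(8))*44 = (15 - 4)*44 = 11*44 = 484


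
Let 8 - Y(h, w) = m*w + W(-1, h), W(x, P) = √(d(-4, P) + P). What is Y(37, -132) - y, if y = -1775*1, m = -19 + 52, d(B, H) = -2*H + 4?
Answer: 6139 - I*√33 ≈ 6139.0 - 5.7446*I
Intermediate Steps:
d(B, H) = 4 - 2*H
W(x, P) = √(4 - P) (W(x, P) = √((4 - 2*P) + P) = √(4 - P))
m = 33
y = -1775
Y(h, w) = 8 - √(4 - h) - 33*w (Y(h, w) = 8 - (33*w + √(4 - h)) = 8 - (√(4 - h) + 33*w) = 8 + (-√(4 - h) - 33*w) = 8 - √(4 - h) - 33*w)
Y(37, -132) - y = (8 - √(4 - 1*37) - 33*(-132)) - 1*(-1775) = (8 - √(4 - 37) + 4356) + 1775 = (8 - √(-33) + 4356) + 1775 = (8 - I*√33 + 4356) + 1775 = (4364 - I*√33) + 1775 = 6139 - I*√33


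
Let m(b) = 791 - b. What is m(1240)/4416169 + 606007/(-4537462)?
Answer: -2678266647621/20038199023078 ≈ -0.13366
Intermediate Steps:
m(1240)/4416169 + 606007/(-4537462) = (791 - 1*1240)/4416169 + 606007/(-4537462) = (791 - 1240)*(1/4416169) + 606007*(-1/4537462) = -449*1/4416169 - 606007/4537462 = -449/4416169 - 606007/4537462 = -2678266647621/20038199023078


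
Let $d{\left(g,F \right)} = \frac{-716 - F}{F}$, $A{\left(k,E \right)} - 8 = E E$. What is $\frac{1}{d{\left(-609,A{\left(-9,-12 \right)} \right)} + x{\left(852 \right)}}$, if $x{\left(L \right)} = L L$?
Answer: $\frac{38}{27584135} \approx 1.3776 \cdot 10^{-6}$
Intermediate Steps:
$A{\left(k,E \right)} = 8 + E^{2}$ ($A{\left(k,E \right)} = 8 + E E = 8 + E^{2}$)
$d{\left(g,F \right)} = \frac{-716 - F}{F}$
$x{\left(L \right)} = L^{2}$
$\frac{1}{d{\left(-609,A{\left(-9,-12 \right)} \right)} + x{\left(852 \right)}} = \frac{1}{\frac{-716 - \left(8 + \left(-12\right)^{2}\right)}{8 + \left(-12\right)^{2}} + 852^{2}} = \frac{1}{\frac{-716 - \left(8 + 144\right)}{8 + 144} + 725904} = \frac{1}{\frac{-716 - 152}{152} + 725904} = \frac{1}{\frac{1}{152} \left(-868\right) + 725904} = \frac{1}{- \frac{217}{38} + 725904} = \frac{1}{\frac{27584135}{38}} = \frac{38}{27584135}$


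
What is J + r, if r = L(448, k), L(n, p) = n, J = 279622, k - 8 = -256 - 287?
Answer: 280070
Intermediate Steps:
k = -535 (k = 8 + (-256 - 287) = 8 - 543 = -535)
r = 448
J + r = 279622 + 448 = 280070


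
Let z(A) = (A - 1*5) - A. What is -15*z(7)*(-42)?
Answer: -3150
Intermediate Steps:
z(A) = -5 (z(A) = (A - 5) - A = (-5 + A) - A = -5)
-15*z(7)*(-42) = -15*(-5)*(-42) = 75*(-42) = -3150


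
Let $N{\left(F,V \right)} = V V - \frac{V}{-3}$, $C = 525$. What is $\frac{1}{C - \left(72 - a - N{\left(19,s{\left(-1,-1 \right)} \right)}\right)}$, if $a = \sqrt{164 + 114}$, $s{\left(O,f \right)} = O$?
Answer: $\frac{4083}{1849819} - \frac{9 \sqrt{278}}{1849819} \approx 0.0021261$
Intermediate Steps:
$a = \sqrt{278} \approx 16.673$
$N{\left(F,V \right)} = V^{2} + \frac{V}{3}$ ($N{\left(F,V \right)} = V^{2} - V \left(- \frac{1}{3}\right) = V^{2} - - \frac{V}{3} = V^{2} + \frac{V}{3}$)
$\frac{1}{C - \left(72 - a - N{\left(19,s{\left(-1,-1 \right)} \right)}\right)} = \frac{1}{525 - \left(\frac{214}{3} - \sqrt{278}\right)} = \frac{1}{\frac{1361}{3} + \sqrt{278}}$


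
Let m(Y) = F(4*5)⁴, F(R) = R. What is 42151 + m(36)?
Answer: 202151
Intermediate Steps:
m(Y) = 160000 (m(Y) = (4*5)⁴ = 20⁴ = 160000)
42151 + m(36) = 42151 + 160000 = 202151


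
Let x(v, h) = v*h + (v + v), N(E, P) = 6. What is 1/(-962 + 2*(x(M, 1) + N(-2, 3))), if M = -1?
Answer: -1/956 ≈ -0.0010460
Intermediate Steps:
x(v, h) = 2*v + h*v (x(v, h) = h*v + 2*v = 2*v + h*v)
1/(-962 + 2*(x(M, 1) + N(-2, 3))) = 1/(-962 + 2*(-(2 + 1) + 6)) = 1/(-962 + 2*(-1*3 + 6)) = 1/(-962 + 2*(-3 + 6)) = 1/(-962 + 2*3) = 1/(-962 + 6) = 1/(-956) = -1/956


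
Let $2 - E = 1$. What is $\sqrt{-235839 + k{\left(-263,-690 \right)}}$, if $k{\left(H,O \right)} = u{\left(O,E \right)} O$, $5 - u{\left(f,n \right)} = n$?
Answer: $3 i \sqrt{26511} \approx 488.47 i$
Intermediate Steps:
$E = 1$ ($E = 2 - 1 = 1$)
$u{\left(f,n \right)} = 5 - n$
$k{\left(H,O \right)} = 4 O$ ($k{\left(H,O \right)} = \left(5 - 1\right) O = 4 O$)
$\sqrt{-235839 + k{\left(-263,-690 \right)}} = \sqrt{-235839 + 4 \left(-690\right)} = \sqrt{-235839 - 2760} = \sqrt{-238599} = 3 i \sqrt{26511}$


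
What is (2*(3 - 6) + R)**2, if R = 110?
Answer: 10816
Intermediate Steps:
(2*(3 - 6) + R)**2 = (2*(3 - 6) + 110)**2 = (2*(-3) + 110)**2 = (-6 + 110)**2 = 104**2 = 10816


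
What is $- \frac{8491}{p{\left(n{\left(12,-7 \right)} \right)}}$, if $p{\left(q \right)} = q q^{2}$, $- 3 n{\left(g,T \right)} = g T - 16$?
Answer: $- \frac{229257}{1000000} \approx -0.22926$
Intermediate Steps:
$n{\left(g,T \right)} = \frac{16}{3} - \frac{T g}{3}$ ($n{\left(g,T \right)} = - \frac{g T - 16}{3} = - \frac{T g - 16}{3} = - \frac{-16 + T g}{3} = \frac{16}{3} - \frac{T g}{3}$)
$p{\left(q \right)} = q^{3}$
$- \frac{8491}{p{\left(n{\left(12,-7 \right)} \right)}} = - \frac{8491}{\left(\frac{16}{3} - \left(- \frac{7}{3}\right) 12\right)^{3}} = - \frac{8491}{\left(\frac{16}{3} + 28\right)^{3}} = - \frac{8491}{\left(\frac{100}{3}\right)^{3}} = - \frac{8491}{\frac{1000000}{27}} = \left(-8491\right) \frac{27}{1000000} = - \frac{229257}{1000000}$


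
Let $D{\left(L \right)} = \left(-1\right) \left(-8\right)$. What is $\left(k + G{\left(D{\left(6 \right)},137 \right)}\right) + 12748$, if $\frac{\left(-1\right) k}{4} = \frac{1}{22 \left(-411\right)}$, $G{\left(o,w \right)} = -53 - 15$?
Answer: $\frac{57326282}{4521} \approx 12680.0$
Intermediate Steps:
$D{\left(L \right)} = 8$
$G{\left(o,w \right)} = -68$
$k = \frac{2}{4521}$ ($k = - \frac{4}{22 \left(-411\right)} = - \frac{4}{-9042} = \left(-4\right) \left(- \frac{1}{9042}\right) = \frac{2}{4521} \approx 0.00044238$)
$\left(k + G{\left(D{\left(6 \right)},137 \right)}\right) + 12748 = \left(\frac{2}{4521} - 68\right) + 12748 = - \frac{307426}{4521} + 12748 = \frac{57326282}{4521}$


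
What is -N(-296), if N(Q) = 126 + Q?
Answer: 170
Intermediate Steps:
-N(-296) = -(126 - 296) = -1*(-170) = 170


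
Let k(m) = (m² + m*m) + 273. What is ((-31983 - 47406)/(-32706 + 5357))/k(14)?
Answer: 79389/18187085 ≈ 0.0043651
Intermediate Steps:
k(m) = 273 + 2*m² (k(m) = (m² + m²) + 273 = 2*m² + 273 = 273 + 2*m²)
((-31983 - 47406)/(-32706 + 5357))/k(14) = ((-31983 - 47406)/(-32706 + 5357))/(273 + 2*14²) = (-79389/(-27349))/(273 + 2*196) = (-79389*(-1/27349))/(273 + 392) = (79389/27349)/665 = (79389/27349)*(1/665) = 79389/18187085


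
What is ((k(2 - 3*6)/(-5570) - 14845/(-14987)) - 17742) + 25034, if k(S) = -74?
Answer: 304401190984/41738795 ≈ 7293.0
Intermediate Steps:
((k(2 - 3*6)/(-5570) - 14845/(-14987)) - 17742) + 25034 = ((-74/(-5570) - 14845/(-14987)) - 17742) + 25034 = ((-74*(-1/5570) - 14845*(-1/14987)) - 17742) + 25034 = ((37/2785 + 14845/14987) - 17742) + 25034 = (41897844/41738795 - 17742) + 25034 = -740487803046/41738795 + 25034 = 304401190984/41738795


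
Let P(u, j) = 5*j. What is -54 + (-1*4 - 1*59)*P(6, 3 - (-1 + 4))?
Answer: -54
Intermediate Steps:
-54 + (-1*4 - 1*59)*P(6, 3 - (-1 + 4)) = -54 + (-1*4 - 1*59)*(5*(3 - (-1 + 4))) = -54 + (-4 - 59)*(5*(3 - 1*3)) = -54 - 315*(3 - 3) = -54 - 315*0 = -54 - 63*0 = -54 + 0 = -54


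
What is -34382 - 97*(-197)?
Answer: -15273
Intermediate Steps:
-34382 - 97*(-197) = -34382 - 1*(-19109) = -34382 + 19109 = -15273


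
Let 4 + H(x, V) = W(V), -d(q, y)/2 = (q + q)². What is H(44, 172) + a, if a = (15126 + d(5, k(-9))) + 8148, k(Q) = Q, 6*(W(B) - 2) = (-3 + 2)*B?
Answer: 69130/3 ≈ 23043.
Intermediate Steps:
W(B) = 2 - B/6 (W(B) = 2 + ((-3 + 2)*B)/6 = 2 + (-B)/6 = 2 - B/6)
d(q, y) = -8*q² (d(q, y) = -2*(q + q)² = -2*4*q² = -8*q²)
H(x, V) = -2 - V/6 (H(x, V) = -4 + (2 - V/6) = -2 - V/6)
a = 23074 (a = (15126 - 8*5²) + 8148 = (15126 - 8*25) + 8148 = (15126 - 200) + 8148 = 14926 + 8148 = 23074)
H(44, 172) + a = (-2 - ⅙*172) + 23074 = (-2 - 86/3) + 23074 = -92/3 + 23074 = 69130/3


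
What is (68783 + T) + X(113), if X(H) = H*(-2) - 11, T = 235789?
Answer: 304335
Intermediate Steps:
X(H) = -11 - 2*H (X(H) = -2*H - 11 = -11 - 2*H)
(68783 + T) + X(113) = (68783 + 235789) + (-11 - 2*113) = 304572 + (-11 - 226) = 304572 - 237 = 304335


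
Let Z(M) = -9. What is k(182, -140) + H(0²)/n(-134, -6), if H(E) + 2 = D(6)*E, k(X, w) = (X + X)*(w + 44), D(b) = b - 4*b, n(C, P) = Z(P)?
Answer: -314494/9 ≈ -34944.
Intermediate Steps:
n(C, P) = -9
D(b) = -3*b
k(X, w) = 2*X*(44 + w) (k(X, w) = (2*X)*(44 + w) = 2*X*(44 + w))
H(E) = -2 - 18*E (H(E) = -2 + (-3*6)*E = -2 - 18*E)
k(182, -140) + H(0²)/n(-134, -6) = 2*182*(44 - 140) + (-2 - 18*0²)/(-9) = 2*182*(-96) + (-2 - 18*0)*(-⅑) = -34944 + (-2 + 0)*(-⅑) = -34944 - 2*(-⅑) = -34944 + 2/9 = -314494/9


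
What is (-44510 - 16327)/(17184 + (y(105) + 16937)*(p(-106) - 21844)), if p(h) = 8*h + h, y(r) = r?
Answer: 60837/388506332 ≈ 0.00015659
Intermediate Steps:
p(h) = 9*h
(-44510 - 16327)/(17184 + (y(105) + 16937)*(p(-106) - 21844)) = (-44510 - 16327)/(17184 + (105 + 16937)*(9*(-106) - 21844)) = -60837/(17184 + 17042*(-954 - 21844)) = -60837/(17184 + 17042*(-22798)) = -60837/(17184 - 388523516) = -60837/(-388506332) = -60837*(-1/388506332) = 60837/388506332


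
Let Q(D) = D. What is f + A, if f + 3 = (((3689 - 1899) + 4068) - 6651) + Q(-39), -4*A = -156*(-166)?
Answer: -7309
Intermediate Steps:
A = -6474 (A = -(-39)*(-166) = -¼*25896 = -6474)
f = -835 (f = -3 + ((((3689 - 1899) + 4068) - 6651) - 39) = -3 + (((1790 + 4068) - 6651) - 39) = -3 + ((5858 - 6651) - 39) = -3 + (-793 - 39) = -3 - 832 = -835)
f + A = -835 - 6474 = -7309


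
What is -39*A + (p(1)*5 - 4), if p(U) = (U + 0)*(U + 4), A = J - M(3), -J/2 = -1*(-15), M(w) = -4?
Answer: 1035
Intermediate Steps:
J = -30 (J = -(-2)*(-15) = -2*15 = -30)
A = -26 (A = -30 - 1*(-4) = -30 + 4 = -26)
p(U) = U*(4 + U)
-39*A + (p(1)*5 - 4) = -39*(-26) + ((1*(4 + 1))*5 - 4) = 1014 + ((1*5)*5 - 4) = 1014 + (5*5 - 4) = 1014 + (25 - 4) = 1014 + 21 = 1035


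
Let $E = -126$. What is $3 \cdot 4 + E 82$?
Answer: $-10320$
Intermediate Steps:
$3 \cdot 4 + E 82 = 3 \cdot 4 - 10332 = 12 - 10332 = -10320$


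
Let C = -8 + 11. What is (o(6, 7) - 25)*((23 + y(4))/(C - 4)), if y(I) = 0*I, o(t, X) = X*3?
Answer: 92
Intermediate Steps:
C = 3
o(t, X) = 3*X
y(I) = 0
(o(6, 7) - 25)*((23 + y(4))/(C - 4)) = (3*7 - 25)*((23 + 0)/(3 - 4)) = (21 - 25)*(23/(-1)) = -92*(-1) = -4*(-23) = 92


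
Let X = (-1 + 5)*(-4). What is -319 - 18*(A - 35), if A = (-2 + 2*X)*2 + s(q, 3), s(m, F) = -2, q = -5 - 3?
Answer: 1571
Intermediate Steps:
q = -8
X = -16 (X = 4*(-4) = -16)
A = -70 (A = (-2 + 2*(-16))*2 - 2 = (-2 - 32)*2 - 2 = -34*2 - 2 = -68 - 2 = -70)
-319 - 18*(A - 35) = -319 - 18*(-70 - 35) = -319 - 18*(-105) = -319 + 1890 = 1571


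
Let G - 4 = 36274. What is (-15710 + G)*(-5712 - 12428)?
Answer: -373103520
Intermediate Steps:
G = 36278 (G = 4 + 36274 = 36278)
(-15710 + G)*(-5712 - 12428) = (-15710 + 36278)*(-5712 - 12428) = 20568*(-18140) = -373103520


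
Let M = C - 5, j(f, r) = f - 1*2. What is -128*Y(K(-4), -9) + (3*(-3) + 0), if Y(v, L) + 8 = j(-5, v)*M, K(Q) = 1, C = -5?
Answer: -7945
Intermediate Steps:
j(f, r) = -2 + f (j(f, r) = f - 2 = -2 + f)
M = -10 (M = -5 - 5 = -10)
Y(v, L) = 62 (Y(v, L) = -8 + (-2 - 5)*(-10) = -8 - 7*(-10) = -8 + 70 = 62)
-128*Y(K(-4), -9) + (3*(-3) + 0) = -128*62 + (3*(-3) + 0) = -7936 + (-9 + 0) = -7936 - 9 = -7945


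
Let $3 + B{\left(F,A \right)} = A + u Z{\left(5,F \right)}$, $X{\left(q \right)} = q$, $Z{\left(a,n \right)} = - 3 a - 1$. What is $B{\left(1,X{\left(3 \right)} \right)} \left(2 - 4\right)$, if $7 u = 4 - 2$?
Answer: $\frac{64}{7} \approx 9.1429$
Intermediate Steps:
$Z{\left(a,n \right)} = -1 - 3 a$
$u = \frac{2}{7}$ ($u = \frac{4 - 2}{7} = \frac{1}{7} \cdot 2 = \frac{2}{7} \approx 0.28571$)
$B{\left(F,A \right)} = - \frac{53}{7} + A$ ($B{\left(F,A \right)} = -3 + \left(A + \frac{2 \left(-1 - 15\right)}{7}\right) = -3 + \left(A + \frac{2}{7} \left(-16\right)\right) = -3 + \left(A - \frac{32}{7}\right) = -3 + \left(- \frac{32}{7} + A\right) = - \frac{53}{7} + A$)
$B{\left(1,X{\left(3 \right)} \right)} \left(2 - 4\right) = \left(- \frac{53}{7} + 3\right) \left(2 - 4\right) = \left(- \frac{32}{7}\right) \left(-2\right) = \frac{64}{7}$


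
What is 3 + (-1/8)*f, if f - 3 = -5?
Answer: 13/4 ≈ 3.2500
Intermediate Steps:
f = -2 (f = 3 - 5 = -2)
3 + (-1/8)*f = 3 - 1/8*(-2) = 3 - 1*⅛*(-2) = 3 - ⅛*(-2) = 3 + ¼ = 13/4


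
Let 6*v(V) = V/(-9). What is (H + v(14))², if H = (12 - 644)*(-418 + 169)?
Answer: 18053397647041/729 ≈ 2.4765e+10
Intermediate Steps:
v(V) = -V/54 (v(V) = (V/(-9))/6 = (V*(-⅑))/6 = (-V/9)/6 = -V/54)
H = 157368 (H = -632*(-249) = 157368)
(H + v(14))² = (157368 - 1/54*14)² = (157368 - 7/27)² = (4248929/27)² = 18053397647041/729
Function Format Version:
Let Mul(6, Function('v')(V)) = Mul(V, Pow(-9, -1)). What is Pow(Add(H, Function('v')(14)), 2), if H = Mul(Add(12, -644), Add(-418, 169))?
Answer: Rational(18053397647041, 729) ≈ 2.4765e+10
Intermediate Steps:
Function('v')(V) = Mul(Rational(-1, 54), V) (Function('v')(V) = Mul(Rational(1, 6), Mul(V, Pow(-9, -1))) = Mul(Rational(1, 6), Mul(V, Rational(-1, 9))) = Mul(Rational(1, 6), Mul(Rational(-1, 9), V)) = Mul(Rational(-1, 54), V))
H = 157368 (H = Mul(-632, -249) = 157368)
Pow(Add(H, Function('v')(14)), 2) = Pow(Add(157368, Mul(Rational(-1, 54), 14)), 2) = Pow(Add(157368, Rational(-7, 27)), 2) = Pow(Rational(4248929, 27), 2) = Rational(18053397647041, 729)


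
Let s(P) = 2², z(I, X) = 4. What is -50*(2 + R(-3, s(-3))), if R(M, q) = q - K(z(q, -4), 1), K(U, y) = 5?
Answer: -50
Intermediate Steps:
s(P) = 4
R(M, q) = -5 + q (R(M, q) = q - 1*5 = q - 5 = -5 + q)
-50*(2 + R(-3, s(-3))) = -50*(2 + (-5 + 4)) = -50*(2 - 1) = -50*1 = -50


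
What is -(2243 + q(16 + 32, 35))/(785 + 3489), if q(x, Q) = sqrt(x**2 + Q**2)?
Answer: -2243/4274 - sqrt(3529)/4274 ≈ -0.53870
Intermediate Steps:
q(x, Q) = sqrt(Q**2 + x**2)
-(2243 + q(16 + 32, 35))/(785 + 3489) = -(2243 + sqrt(35**2 + (16 + 32)**2))/(785 + 3489) = -(2243 + sqrt(1225 + 48**2))/4274 = -(2243 + sqrt(1225 + 2304))/4274 = -(2243 + sqrt(3529))/4274 = -(2243/4274 + sqrt(3529)/4274) = -2243/4274 - sqrt(3529)/4274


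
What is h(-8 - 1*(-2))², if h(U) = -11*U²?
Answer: 156816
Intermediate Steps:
h(-8 - 1*(-2))² = (-11*(-8 - 1*(-2))²)² = (-11*(-8 + 2)²)² = (-11*(-6)²)² = (-11*36)² = (-396)² = 156816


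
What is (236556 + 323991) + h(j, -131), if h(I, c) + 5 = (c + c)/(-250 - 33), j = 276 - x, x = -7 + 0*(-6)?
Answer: 158633648/283 ≈ 5.6054e+5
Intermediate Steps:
x = -7 (x = -7 + 0 = -7)
j = 283 (j = 276 - 1*(-7) = 276 + 7 = 283)
h(I, c) = -5 - 2*c/283 (h(I, c) = -5 + (c + c)/(-250 - 33) = -5 + (2*c)/(-283) = -5 + (2*c)*(-1/283) = -5 - 2*c/283)
(236556 + 323991) + h(j, -131) = (236556 + 323991) + (-5 - 2/283*(-131)) = 560547 + (-5 + 262/283) = 560547 - 1153/283 = 158633648/283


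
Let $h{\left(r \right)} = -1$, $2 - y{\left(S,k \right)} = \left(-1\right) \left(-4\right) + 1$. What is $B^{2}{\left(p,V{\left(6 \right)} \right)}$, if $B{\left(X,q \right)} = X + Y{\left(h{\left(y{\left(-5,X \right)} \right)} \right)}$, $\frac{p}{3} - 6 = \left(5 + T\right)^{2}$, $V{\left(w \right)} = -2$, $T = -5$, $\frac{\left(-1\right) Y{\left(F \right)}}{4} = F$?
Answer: $484$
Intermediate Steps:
$y{\left(S,k \right)} = -3$ ($y{\left(S,k \right)} = 2 - \left(\left(-1\right) \left(-4\right) + 1\right) = 2 - \left(4 + 1\right) = 2 - 5 = -3$)
$Y{\left(F \right)} = - 4 F$
$p = 18$ ($p = 18 + 3 \left(5 - 5\right)^{2} = 18 + 3 \cdot 0^{2} = 18 + 3 \cdot 0 = 18 + 0 = 18$)
$B{\left(X,q \right)} = 4 + X$ ($B{\left(X,q \right)} = X - -4 = X + 4 = 4 + X$)
$B^{2}{\left(p,V{\left(6 \right)} \right)} = \left(4 + 18\right)^{2} = 22^{2} = 484$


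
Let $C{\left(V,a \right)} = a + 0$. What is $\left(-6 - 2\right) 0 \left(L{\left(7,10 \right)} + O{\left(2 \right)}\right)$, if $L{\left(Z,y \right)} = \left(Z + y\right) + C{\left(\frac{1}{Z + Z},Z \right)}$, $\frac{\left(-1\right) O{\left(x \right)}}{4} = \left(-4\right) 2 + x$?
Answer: $0$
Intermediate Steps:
$C{\left(V,a \right)} = a$
$O{\left(x \right)} = 32 - 4 x$ ($O{\left(x \right)} = - 4 \left(\left(-4\right) 2 + x\right) = - 4 \left(-8 + x\right) = 32 - 4 x$)
$L{\left(Z,y \right)} = y + 2 Z$ ($L{\left(Z,y \right)} = \left(Z + y\right) + Z = y + 2 Z$)
$\left(-6 - 2\right) 0 \left(L{\left(7,10 \right)} + O{\left(2 \right)}\right) = \left(-6 - 2\right) 0 \left(\left(10 + 2 \cdot 7\right) + \left(32 - 8\right)\right) = \left(-8\right) 0 \left(\left(10 + 14\right) + \left(32 - 8\right)\right) = 0 \left(24 + 24\right) = 0 \cdot 48 = 0$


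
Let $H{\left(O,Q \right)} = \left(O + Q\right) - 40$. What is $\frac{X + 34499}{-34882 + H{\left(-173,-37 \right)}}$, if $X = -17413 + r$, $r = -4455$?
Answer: $- \frac{12631}{35132} \approx -0.35953$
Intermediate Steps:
$H{\left(O,Q \right)} = -40 + O + Q$
$X = -21868$ ($X = -17413 - 4455 = -21868$)
$\frac{X + 34499}{-34882 + H{\left(-173,-37 \right)}} = \frac{-21868 + 34499}{-34882 - 250} = \frac{12631}{-34882 - 250} = \frac{12631}{-35132} = 12631 \left(- \frac{1}{35132}\right) = - \frac{12631}{35132}$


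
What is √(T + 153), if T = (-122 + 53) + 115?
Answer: √199 ≈ 14.107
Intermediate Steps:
T = 46 (T = -69 + 115 = 46)
√(T + 153) = √(46 + 153) = √199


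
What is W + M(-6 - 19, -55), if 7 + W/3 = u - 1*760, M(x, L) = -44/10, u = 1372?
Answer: 9053/5 ≈ 1810.6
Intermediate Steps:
M(x, L) = -22/5 (M(x, L) = -44*⅒ = -22/5)
W = 1815 (W = -21 + 3*(1372 - 1*760) = -21 + 3*(1372 - 760) = -21 + 3*612 = -21 + 1836 = 1815)
W + M(-6 - 19, -55) = 1815 - 22/5 = 9053/5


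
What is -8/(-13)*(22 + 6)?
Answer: 224/13 ≈ 17.231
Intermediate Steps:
-8/(-13)*(22 + 6) = -8*(-1/13)*28 = -(-8)*28/13 = -1*(-224/13) = 224/13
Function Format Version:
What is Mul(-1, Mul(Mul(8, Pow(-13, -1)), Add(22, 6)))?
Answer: Rational(224, 13) ≈ 17.231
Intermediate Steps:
Mul(-1, Mul(Mul(8, Pow(-13, -1)), Add(22, 6))) = Mul(-1, Mul(Mul(8, Rational(-1, 13)), 28)) = Mul(-1, Mul(Rational(-8, 13), 28)) = Mul(-1, Rational(-224, 13)) = Rational(224, 13)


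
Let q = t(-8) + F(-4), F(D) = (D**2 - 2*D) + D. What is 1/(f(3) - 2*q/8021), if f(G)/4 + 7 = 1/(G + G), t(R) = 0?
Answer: -24063/657842 ≈ -0.036579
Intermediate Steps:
F(D) = D**2 - D
q = 20 (q = 0 - 4*(-1 - 4) = 0 - 4*(-5) = 0 + 20 = 20)
f(G) = -28 + 2/G (f(G) = -28 + 4/(G + G) = -28 + 4/((2*G)) = -28 + 4*(1/(2*G)) = -28 + 2/G)
1/(f(3) - 2*q/8021) = 1/((-28 + 2/3) - 2*20/8021) = 1/((-28 + 2*(1/3)) - 40*1/8021) = 1/((-28 + 2/3) - 40/8021) = 1/(-82/3 - 40/8021) = 1/(-657842/24063) = -24063/657842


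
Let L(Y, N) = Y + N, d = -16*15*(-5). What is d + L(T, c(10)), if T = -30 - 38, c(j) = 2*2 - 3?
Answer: 1133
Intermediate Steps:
c(j) = 1 (c(j) = 4 - 3 = 1)
T = -68
d = 1200 (d = -240*(-5) = 1200)
L(Y, N) = N + Y
d + L(T, c(10)) = 1200 + (1 - 68) = 1200 - 67 = 1133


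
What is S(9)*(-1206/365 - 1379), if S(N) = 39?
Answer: -19677099/365 ≈ -53910.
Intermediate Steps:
S(9)*(-1206/365 - 1379) = 39*(-1206/365 - 1379) = 39*(-504541/365) = -19677099/365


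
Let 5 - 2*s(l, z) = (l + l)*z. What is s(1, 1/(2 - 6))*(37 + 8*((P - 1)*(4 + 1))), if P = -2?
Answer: -913/4 ≈ -228.25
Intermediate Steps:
s(l, z) = 5/2 - l*z (s(l, z) = 5/2 - (l + l)*z/2 = 5/2 - 2*l*z/2 = 5/2 - l*z)
s(1, 1/(2 - 6))*(37 + 8*((P - 1)*(4 + 1))) = (5/2 - 1*1/(2 - 6))*(37 + 8*((-2 - 1)*(4 + 1))) = (5/2 - 1*1/(-4))*(37 + 8*(-3*5)) = (5/2 - 1*1*(-¼))*(37 + 8*(-15)) = (5/2 + ¼)*(37 - 120) = (11/4)*(-83) = -913/4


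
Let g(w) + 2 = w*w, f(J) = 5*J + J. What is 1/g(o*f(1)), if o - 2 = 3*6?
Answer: 1/14398 ≈ 6.9454e-5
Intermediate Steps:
o = 20 (o = 2 + 3*6 = 2 + 18 = 20)
f(J) = 6*J
g(w) = -2 + w**2 (g(w) = -2 + w*w = -2 + w**2)
1/g(o*f(1)) = 1/(-2 + (20*(6*1))**2) = 1/(-2 + (20*6)**2) = 1/(-2 + 120**2) = 1/(-2 + 14400) = 1/14398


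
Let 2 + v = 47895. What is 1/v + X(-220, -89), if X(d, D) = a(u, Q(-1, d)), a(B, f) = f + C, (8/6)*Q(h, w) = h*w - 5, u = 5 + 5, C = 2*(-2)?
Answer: 30124701/191572 ≈ 157.25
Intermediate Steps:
C = -4
v = 47893 (v = -2 + 47895 = 47893)
u = 10
Q(h, w) = -15/4 + 3*h*w/4 (Q(h, w) = 3*(h*w - 5)/4 = 3*(-5 + h*w)/4 = -15/4 + 3*h*w/4)
a(B, f) = -4 + f (a(B, f) = f - 4 = -4 + f)
X(d, D) = -31/4 - 3*d/4 (X(d, D) = -4 + (-15/4 + (¾)*(-1)*d) = -4 + (-15/4 - 3*d/4) = -31/4 - 3*d/4)
1/v + X(-220, -89) = 1/47893 + (-31/4 - ¾*(-220)) = 1/47893 + (-31/4 + 165) = 1/47893 + 629/4 = 30124701/191572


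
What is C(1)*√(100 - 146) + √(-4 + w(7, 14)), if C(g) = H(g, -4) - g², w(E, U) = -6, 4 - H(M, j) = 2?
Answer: I*(√10 + √46) ≈ 9.9446*I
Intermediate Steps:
H(M, j) = 2 (H(M, j) = 4 - 1*2 = 4 - 2 = 2)
C(g) = 2 - g²
C(1)*√(100 - 146) + √(-4 + w(7, 14)) = (2 - 1*1²)*√(100 - 146) + √(-4 - 6) = (2 - 1*1)*√(-46) + √(-10) = (2 - 1)*(I*√46) + I*√10 = 1*(I*√46) + I*√10 = I*√46 + I*√10 = I*√10 + I*√46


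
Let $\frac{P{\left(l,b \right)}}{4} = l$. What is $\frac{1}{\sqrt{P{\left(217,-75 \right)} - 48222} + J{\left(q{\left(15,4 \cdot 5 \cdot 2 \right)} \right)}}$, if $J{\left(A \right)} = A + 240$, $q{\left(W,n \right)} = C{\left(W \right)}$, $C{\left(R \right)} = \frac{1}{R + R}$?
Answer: $\frac{216030}{94473001} - \frac{900 i \sqrt{47354}}{94473001} \approx 0.0022867 - 0.0020731 i$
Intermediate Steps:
$C{\left(R \right)} = \frac{1}{2 R}$
$P{\left(l,b \right)} = 4 l$
$q{\left(W,n \right)} = \frac{1}{2 W}$
$J{\left(A \right)} = 240 + A$
$\frac{1}{\sqrt{P{\left(217,-75 \right)} - 48222} + J{\left(q{\left(15,4 \cdot 5 \cdot 2 \right)} \right)}} = \frac{1}{\sqrt{4 \cdot 217 - 48222} + \left(240 + \frac{1}{2 \cdot 15}\right)} = \frac{1}{\sqrt{868 - 48222} + \left(240 + \frac{1}{2} \cdot \frac{1}{15}\right)} = \frac{1}{\sqrt{-47354} + \left(240 + \frac{1}{30}\right)} = \frac{1}{i \sqrt{47354} + \frac{7201}{30}} = \frac{1}{\frac{7201}{30} + i \sqrt{47354}}$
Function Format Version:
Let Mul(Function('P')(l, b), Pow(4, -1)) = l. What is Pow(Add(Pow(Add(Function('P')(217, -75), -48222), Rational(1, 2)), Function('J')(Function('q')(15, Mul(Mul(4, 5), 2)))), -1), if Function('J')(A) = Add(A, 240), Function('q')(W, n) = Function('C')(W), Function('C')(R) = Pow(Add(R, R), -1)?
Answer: Add(Rational(216030, 94473001), Mul(Rational(-900, 94473001), I, Pow(47354, Rational(1, 2)))) ≈ Add(0.0022867, Mul(-0.0020731, I))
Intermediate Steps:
Function('C')(R) = Mul(Rational(1, 2), Pow(R, -1)) (Function('C')(R) = Pow(Mul(2, R), -1) = Mul(Rational(1, 2), Pow(R, -1)))
Function('P')(l, b) = Mul(4, l)
Function('q')(W, n) = Mul(Rational(1, 2), Pow(W, -1))
Function('J')(A) = Add(240, A)
Pow(Add(Pow(Add(Function('P')(217, -75), -48222), Rational(1, 2)), Function('J')(Function('q')(15, Mul(Mul(4, 5), 2)))), -1) = Pow(Add(Pow(Add(Mul(4, 217), -48222), Rational(1, 2)), Add(240, Mul(Rational(1, 2), Pow(15, -1)))), -1) = Pow(Add(Pow(Add(868, -48222), Rational(1, 2)), Add(240, Mul(Rational(1, 2), Rational(1, 15)))), -1) = Pow(Add(Pow(-47354, Rational(1, 2)), Add(240, Rational(1, 30))), -1) = Pow(Add(Mul(I, Pow(47354, Rational(1, 2))), Rational(7201, 30)), -1) = Pow(Add(Rational(7201, 30), Mul(I, Pow(47354, Rational(1, 2)))), -1)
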